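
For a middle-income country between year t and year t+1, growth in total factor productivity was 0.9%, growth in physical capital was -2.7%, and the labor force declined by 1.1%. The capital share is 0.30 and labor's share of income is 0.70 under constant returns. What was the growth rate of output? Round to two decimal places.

-0.68%

Labor's share = 1 − 0.3 = 0.7.
Physical capital: 0.3 × (-2.7) = -0.81 pp.
The labor force: 0.7 × (-1.1) = -0.77 pp.
Output growth = 0.9 + (-1.58) = -0.68%.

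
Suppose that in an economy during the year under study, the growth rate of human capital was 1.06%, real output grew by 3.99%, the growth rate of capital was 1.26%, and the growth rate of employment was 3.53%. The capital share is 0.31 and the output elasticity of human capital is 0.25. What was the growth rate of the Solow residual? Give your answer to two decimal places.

Labor's share = 1 − 0.31 − 0.25 = 0.44.
Capital: 0.31 × 1.26 = 0.3906 pp.
Human capital: 0.25 × 1.06 = 0.265 pp.
Employment: 0.44 × 3.53 = 1.5532 pp.
TFP growth = 3.99 − 2.2088 = 1.7812%.

1.78%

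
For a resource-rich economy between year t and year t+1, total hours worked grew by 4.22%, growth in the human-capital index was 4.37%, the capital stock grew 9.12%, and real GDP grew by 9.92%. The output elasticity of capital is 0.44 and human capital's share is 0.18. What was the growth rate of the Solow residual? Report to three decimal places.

The Solow residual growth was 3.517%.

Labor's share = 1 − 0.44 − 0.18 = 0.38.
The capital stock: 0.44 × 9.12 = 4.0128 pp.
The human-capital index: 0.18 × 4.37 = 0.7866 pp.
Total hours worked: 0.38 × 4.22 = 1.6036 pp.
TFP growth = 9.92 − 6.403 = 3.517%.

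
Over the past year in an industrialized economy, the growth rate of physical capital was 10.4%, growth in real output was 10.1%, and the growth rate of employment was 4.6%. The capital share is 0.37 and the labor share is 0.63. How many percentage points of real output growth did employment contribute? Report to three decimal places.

Labor's share = 1 − 0.37 = 0.63.
Contribution = share × growth = 0.63 × 4.6 = 2.898 pp.

2.898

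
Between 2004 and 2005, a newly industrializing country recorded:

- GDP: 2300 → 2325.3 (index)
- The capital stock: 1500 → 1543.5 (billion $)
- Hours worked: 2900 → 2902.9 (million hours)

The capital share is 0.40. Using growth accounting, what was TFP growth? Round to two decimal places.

GDP growth = (2325.3 − 2300) / 2300 = 1.1%.
The capital stock growth = (1543.5 − 1500) / 1500 = 2.9%.
Hours worked growth = (2902.9 − 2900) / 2900 = 0.1%.
Labor's share = 1 − 0.4 = 0.6.
The capital stock: 0.4 × 2.9 = 1.16 pp.
Hours worked: 0.6 × 0.1 = 0.06 pp.
TFP growth = 1.1 − 1.22 = -0.12%.

-0.12%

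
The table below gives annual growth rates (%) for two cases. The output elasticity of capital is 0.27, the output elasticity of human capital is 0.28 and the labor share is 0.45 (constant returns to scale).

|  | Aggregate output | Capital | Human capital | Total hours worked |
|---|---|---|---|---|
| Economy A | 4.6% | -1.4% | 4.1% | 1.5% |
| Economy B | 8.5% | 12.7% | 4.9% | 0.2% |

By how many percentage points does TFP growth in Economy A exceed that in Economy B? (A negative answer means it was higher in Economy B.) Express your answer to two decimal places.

-0.45 percentage points

Labor's share = 1 − 0.27 − 0.28 = 0.45.
Economy A: TFP = 4.6 + 0.378 − 1.148 − 0.675 = 3.155%.
Economy B: TFP = 8.5 − 3.429 − 1.372 − 0.09 = 3.609%.
Difference = 3.155 − (3.609) = -0.454 pp.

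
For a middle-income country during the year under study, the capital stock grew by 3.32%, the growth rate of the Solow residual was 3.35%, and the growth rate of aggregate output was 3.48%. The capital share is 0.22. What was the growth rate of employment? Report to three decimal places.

Labor's share = 1 − 0.22 = 0.78.
gY = gA + 0.22×3.32 + 0.78×g.
0.78×g = 3.48 − 3.35 − 0.7304 = -0.6004.
g = -0.6004 / 0.78 = -0.76974%.

-0.770%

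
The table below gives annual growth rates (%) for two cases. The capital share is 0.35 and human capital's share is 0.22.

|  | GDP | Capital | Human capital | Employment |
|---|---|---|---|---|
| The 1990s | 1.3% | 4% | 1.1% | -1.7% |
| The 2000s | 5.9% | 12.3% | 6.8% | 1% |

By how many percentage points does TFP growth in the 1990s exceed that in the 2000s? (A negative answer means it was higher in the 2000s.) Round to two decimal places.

0.72 percentage points

Labor's share = 1 − 0.35 − 0.22 = 0.43.
The 1990s: TFP = 1.3 − 1.4 − 0.242 + 0.731 = 0.389%.
The 2000s: TFP = 5.9 − 4.305 − 1.496 − 0.43 = -0.331%.
Difference = 0.389 − (-0.331) = 0.72 pp.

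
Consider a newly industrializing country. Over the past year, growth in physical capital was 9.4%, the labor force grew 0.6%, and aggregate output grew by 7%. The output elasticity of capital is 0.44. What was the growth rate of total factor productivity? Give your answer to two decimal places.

2.53%

Labor's share = 1 − 0.44 = 0.56.
Physical capital: 0.44 × 9.4 = 4.136 pp.
The labor force: 0.56 × 0.6 = 0.336 pp.
TFP growth = 7 − 4.472 = 2.528%.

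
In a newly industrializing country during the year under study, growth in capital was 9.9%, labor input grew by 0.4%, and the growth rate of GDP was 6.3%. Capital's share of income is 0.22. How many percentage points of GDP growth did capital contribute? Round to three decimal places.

Contribution = share × growth = 0.22 × 9.9 = 2.178 pp.

2.178 percentage points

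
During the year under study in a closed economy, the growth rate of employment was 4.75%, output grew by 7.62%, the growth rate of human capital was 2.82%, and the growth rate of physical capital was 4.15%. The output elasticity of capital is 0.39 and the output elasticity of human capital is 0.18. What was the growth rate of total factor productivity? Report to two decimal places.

3.45%

Labor's share = 1 − 0.39 − 0.18 = 0.43.
Physical capital: 0.39 × 4.15 = 1.6185 pp.
Human capital: 0.18 × 2.82 = 0.5076 pp.
Employment: 0.43 × 4.75 = 2.0425 pp.
TFP growth = 7.62 − 4.1686 = 3.4514%.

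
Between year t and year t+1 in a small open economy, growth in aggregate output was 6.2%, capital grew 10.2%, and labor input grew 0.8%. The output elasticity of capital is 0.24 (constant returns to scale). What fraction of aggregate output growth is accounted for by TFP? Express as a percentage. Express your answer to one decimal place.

Labor's share = 1 − 0.24 = 0.76.
Capital: 0.24 × 10.2 = 2.448 pp.
Labor input: 0.76 × 0.8 = 0.608 pp.
TFP growth = 6.2 − 3.056 = 3.144%.
TFP share of growth = 3.144 / 6.2 × 100 = 50.71%.

50.7%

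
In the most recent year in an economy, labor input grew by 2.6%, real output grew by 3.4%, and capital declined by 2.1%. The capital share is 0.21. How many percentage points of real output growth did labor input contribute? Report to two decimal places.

2.05 pp

Labor's share = 1 − 0.21 = 0.79.
Contribution = share × growth = 0.79 × 2.6 = 2.054 pp.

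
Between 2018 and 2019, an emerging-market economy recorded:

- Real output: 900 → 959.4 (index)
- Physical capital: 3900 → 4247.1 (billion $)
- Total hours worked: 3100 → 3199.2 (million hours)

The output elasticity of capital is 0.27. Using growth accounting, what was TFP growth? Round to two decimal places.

Real output growth = (959.4 − 900) / 900 = 6.6%.
Physical capital growth = (4247.1 − 3900) / 3900 = 8.9%.
Total hours worked growth = (3199.2 − 3100) / 3100 = 3.2%.
Labor's share = 1 − 0.27 = 0.73.
Physical capital: 0.27 × 8.9 = 2.403 pp.
Total hours worked: 0.73 × 3.2 = 2.336 pp.
TFP growth = 6.6 − 4.739 = 1.861%.

1.86%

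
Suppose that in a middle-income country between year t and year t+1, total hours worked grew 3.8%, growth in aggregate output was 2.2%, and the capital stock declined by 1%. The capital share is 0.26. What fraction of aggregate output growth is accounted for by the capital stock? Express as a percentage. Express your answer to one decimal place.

The capital stock accounted for -11.8% of growth.

The capital stock contributed 0.26 × (-1) = -0.26 pp.
Share of growth = -0.26 / 2.2 × 100 = -11.818%.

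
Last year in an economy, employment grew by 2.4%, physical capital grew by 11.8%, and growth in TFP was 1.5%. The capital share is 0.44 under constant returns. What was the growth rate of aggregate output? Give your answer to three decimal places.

Aggregate output grew 8.036%.

Labor's share = 1 − 0.44 = 0.56.
Physical capital: 0.44 × 11.8 = 5.192 pp.
Employment: 0.56 × 2.4 = 1.344 pp.
Output growth = 1.5 + 6.536 = 8.036%.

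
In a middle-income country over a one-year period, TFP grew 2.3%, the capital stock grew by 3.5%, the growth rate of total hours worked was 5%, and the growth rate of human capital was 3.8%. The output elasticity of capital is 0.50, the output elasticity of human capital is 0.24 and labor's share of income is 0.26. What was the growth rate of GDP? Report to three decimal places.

Labor's share = 1 − 0.5 − 0.24 = 0.26.
The capital stock: 0.5 × 3.5 = 1.75 pp.
Human capital: 0.24 × 3.8 = 0.912 pp.
Total hours worked: 0.26 × 5 = 1.3 pp.
Output growth = 2.3 + 3.962 = 6.262%.

GDP growth was 6.262%.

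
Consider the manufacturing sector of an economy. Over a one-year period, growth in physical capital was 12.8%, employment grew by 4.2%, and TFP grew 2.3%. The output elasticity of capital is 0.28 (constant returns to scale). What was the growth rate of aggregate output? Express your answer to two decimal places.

Labor's share = 1 − 0.28 = 0.72.
Physical capital: 0.28 × 12.8 = 3.584 pp.
Employment: 0.72 × 4.2 = 3.024 pp.
Output growth = 2.3 + 6.608 = 8.908%.

8.91%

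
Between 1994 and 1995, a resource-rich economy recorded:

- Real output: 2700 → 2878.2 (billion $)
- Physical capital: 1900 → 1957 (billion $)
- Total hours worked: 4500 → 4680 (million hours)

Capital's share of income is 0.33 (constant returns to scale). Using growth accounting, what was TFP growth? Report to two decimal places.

Real output growth = (2878.2 − 2700) / 2700 = 6.6%.
Physical capital growth = (1957 − 1900) / 1900 = 3%.
Total hours worked growth = (4680 − 4500) / 4500 = 4%.
Labor's share = 1 − 0.33 = 0.67.
Physical capital: 0.33 × 3 = 0.99 pp.
Total hours worked: 0.67 × 4 = 2.68 pp.
TFP growth = 6.6 − 3.67 = 2.93%.

2.93%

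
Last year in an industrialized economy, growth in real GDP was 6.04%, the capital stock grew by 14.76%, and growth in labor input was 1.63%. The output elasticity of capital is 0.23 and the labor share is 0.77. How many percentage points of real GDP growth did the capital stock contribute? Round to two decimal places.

Contribution = share × growth = 0.23 × 14.76 = 3.3948 pp.

3.39 percentage points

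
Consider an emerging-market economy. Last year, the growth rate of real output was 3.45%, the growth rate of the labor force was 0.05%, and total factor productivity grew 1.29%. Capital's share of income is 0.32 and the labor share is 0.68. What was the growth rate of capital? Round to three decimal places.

6.644%

Labor's share = 1 − 0.32 = 0.68.
gY = gA + 0.68×0.05 + 0.32×g.
0.32×g = 3.45 − 1.29 − 0.034 = 2.126.
g = 2.126 / 0.32 = 6.64375%.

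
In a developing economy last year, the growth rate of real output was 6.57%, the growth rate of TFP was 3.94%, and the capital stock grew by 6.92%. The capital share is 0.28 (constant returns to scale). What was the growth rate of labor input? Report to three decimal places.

0.962%

Labor's share = 1 − 0.28 = 0.72.
gY = gA + 0.28×6.92 + 0.72×g.
0.72×g = 6.57 − 3.94 − 1.9376 = 0.6924.
g = 0.6924 / 0.72 = 0.96167%.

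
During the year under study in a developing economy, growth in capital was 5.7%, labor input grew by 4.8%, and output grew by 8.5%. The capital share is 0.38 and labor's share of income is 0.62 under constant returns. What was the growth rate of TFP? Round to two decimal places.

3.36%

Labor's share = 1 − 0.38 = 0.62.
Capital: 0.38 × 5.7 = 2.166 pp.
Labor input: 0.62 × 4.8 = 2.976 pp.
TFP growth = 8.5 − 5.142 = 3.358%.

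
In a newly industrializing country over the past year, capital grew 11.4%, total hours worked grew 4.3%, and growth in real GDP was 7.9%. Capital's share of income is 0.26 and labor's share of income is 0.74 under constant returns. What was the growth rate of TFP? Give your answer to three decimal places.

TFP growth was 1.754%.

Labor's share = 1 − 0.26 = 0.74.
Capital: 0.26 × 11.4 = 2.964 pp.
Total hours worked: 0.74 × 4.3 = 3.182 pp.
TFP growth = 7.9 − 6.146 = 1.754%.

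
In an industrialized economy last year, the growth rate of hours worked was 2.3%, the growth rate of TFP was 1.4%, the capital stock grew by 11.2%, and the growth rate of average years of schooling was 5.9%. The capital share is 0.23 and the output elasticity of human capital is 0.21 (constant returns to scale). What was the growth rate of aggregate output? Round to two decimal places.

Labor's share = 1 − 0.23 − 0.21 = 0.56.
The capital stock: 0.23 × 11.2 = 2.576 pp.
Average years of schooling: 0.21 × 5.9 = 1.239 pp.
Hours worked: 0.56 × 2.3 = 1.288 pp.
Output growth = 1.4 + 5.103 = 6.503%.

6.50%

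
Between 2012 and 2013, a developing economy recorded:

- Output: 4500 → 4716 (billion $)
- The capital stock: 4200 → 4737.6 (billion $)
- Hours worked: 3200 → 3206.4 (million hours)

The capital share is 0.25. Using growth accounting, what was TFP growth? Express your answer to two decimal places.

Output growth = (4716 − 4500) / 4500 = 4.8%.
The capital stock growth = (4737.6 − 4200) / 4200 = 12.8%.
Hours worked growth = (3206.4 − 3200) / 3200 = 0.2%.
Labor's share = 1 − 0.25 = 0.75.
The capital stock: 0.25 × 12.8 = 3.2 pp.
Hours worked: 0.75 × 0.2 = 0.15 pp.
TFP growth = 4.8 − 3.35 = 1.45%.

1.45%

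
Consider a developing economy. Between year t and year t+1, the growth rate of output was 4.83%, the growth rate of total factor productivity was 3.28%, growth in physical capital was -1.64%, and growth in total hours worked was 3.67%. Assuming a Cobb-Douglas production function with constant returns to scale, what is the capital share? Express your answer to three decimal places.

0.399

gY = gA + α·gK + (1−α)·gL, so gY − gA − gL = α(gK − gL).
4.83 − 3.28 − 3.67 = α × (-1.64 − 3.67).
-2.12 = -5.31 α, so α = 0.39925.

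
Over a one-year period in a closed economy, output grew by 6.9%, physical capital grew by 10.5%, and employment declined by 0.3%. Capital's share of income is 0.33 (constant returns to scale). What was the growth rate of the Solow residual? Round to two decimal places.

The Solow residual growth was 3.64%.

Labor's share = 1 − 0.33 = 0.67.
Physical capital: 0.33 × 10.5 = 3.465 pp.
Employment: 0.67 × (-0.3) = -0.201 pp.
TFP growth = 6.9 − 3.264 = 3.636%.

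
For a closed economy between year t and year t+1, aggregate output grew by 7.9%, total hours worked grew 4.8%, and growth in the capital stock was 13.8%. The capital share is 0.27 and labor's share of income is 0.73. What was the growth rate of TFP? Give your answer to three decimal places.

0.670%

Labor's share = 1 − 0.27 = 0.73.
The capital stock: 0.27 × 13.8 = 3.726 pp.
Total hours worked: 0.73 × 4.8 = 3.504 pp.
TFP growth = 7.9 − 7.23 = 0.67%.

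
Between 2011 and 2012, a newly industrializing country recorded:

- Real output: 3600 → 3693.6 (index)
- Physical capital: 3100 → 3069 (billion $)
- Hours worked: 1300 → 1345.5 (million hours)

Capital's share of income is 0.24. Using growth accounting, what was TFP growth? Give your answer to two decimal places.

TFP grew 0.18%.

Real output growth = (3693.6 − 3600) / 3600 = 2.6%.
Physical capital growth = (3069 − 3100) / 3100 = -1%.
Hours worked growth = (1345.5 − 1300) / 1300 = 3.5%.
Labor's share = 1 − 0.24 = 0.76.
Physical capital: 0.24 × (-1) = -0.24 pp.
Hours worked: 0.76 × 3.5 = 2.66 pp.
TFP growth = 2.6 − 2.42 = 0.18%.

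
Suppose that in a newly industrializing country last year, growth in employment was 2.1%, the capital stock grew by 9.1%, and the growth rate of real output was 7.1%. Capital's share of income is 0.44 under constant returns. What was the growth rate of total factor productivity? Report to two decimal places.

Labor's share = 1 − 0.44 = 0.56.
The capital stock: 0.44 × 9.1 = 4.004 pp.
Employment: 0.56 × 2.1 = 1.176 pp.
TFP growth = 7.1 − 5.18 = 1.92%.

1.92%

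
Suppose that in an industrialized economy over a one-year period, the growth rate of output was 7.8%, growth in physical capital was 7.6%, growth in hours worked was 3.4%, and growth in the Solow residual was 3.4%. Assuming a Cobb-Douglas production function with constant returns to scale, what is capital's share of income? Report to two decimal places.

α = 0.24

gY = gA + α·gK + (1−α)·gL, so gY − gA − gL = α(gK − gL).
7.8 − 3.4 − 3.4 = α × (7.6 − 3.4).
1 = 4.2 α, so α = 0.2381.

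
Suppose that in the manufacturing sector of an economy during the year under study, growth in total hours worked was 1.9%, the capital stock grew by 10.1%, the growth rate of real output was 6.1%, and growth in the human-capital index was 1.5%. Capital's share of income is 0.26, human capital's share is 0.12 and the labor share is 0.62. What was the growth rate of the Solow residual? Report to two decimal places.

Labor's share = 1 − 0.26 − 0.12 = 0.62.
The capital stock: 0.26 × 10.1 = 2.626 pp.
The human-capital index: 0.12 × 1.5 = 0.18 pp.
Total hours worked: 0.62 × 1.9 = 1.178 pp.
TFP growth = 6.1 − 3.984 = 2.116%.

The Solow residual grew 2.12%.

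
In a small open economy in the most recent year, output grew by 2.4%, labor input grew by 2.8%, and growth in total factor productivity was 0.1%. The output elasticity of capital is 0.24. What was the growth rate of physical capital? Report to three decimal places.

0.717%

Labor's share = 1 − 0.24 = 0.76.
gY = gA + 0.76×2.8 + 0.24×g.
0.24×g = 2.4 − 0.1 − 2.128 = 0.172.
g = 0.172 / 0.24 = 0.71667%.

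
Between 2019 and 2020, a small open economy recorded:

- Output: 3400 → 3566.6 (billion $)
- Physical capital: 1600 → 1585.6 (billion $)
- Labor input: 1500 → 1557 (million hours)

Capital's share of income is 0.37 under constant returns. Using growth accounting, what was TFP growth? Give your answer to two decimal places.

2.84%

Output growth = (3566.6 − 3400) / 3400 = 4.9%.
Physical capital growth = (1585.6 − 1600) / 1600 = -0.9%.
Labor input growth = (1557 − 1500) / 1500 = 3.8%.
Labor's share = 1 − 0.37 = 0.63.
Physical capital: 0.37 × (-0.9) = -0.333 pp.
Labor input: 0.63 × 3.8 = 2.394 pp.
TFP growth = 4.9 − 2.061 = 2.839%.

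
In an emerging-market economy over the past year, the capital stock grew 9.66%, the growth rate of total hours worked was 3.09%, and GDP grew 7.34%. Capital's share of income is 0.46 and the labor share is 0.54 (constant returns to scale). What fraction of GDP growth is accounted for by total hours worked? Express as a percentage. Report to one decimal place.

Total hours worked accounted for 22.7% of growth.

Labor's share = 1 − 0.46 = 0.54.
Total hours worked contributed 0.54 × 3.09 = 1.6686 pp.
Share of growth = 1.6686 / 7.34 × 100 = 22.733%.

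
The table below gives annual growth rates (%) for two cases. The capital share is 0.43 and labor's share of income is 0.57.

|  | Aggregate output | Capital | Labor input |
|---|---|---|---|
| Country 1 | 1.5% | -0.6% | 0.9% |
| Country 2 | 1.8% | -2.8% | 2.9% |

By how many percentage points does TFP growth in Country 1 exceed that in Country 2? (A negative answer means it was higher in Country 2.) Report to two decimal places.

-0.11 percentage points

Labor's share = 1 − 0.43 = 0.57.
Country 1: TFP = 1.5 + 0.258 − 0.513 = 1.245%.
Country 2: TFP = 1.8 + 1.204 − 1.653 = 1.351%.
Difference = 1.245 − (1.351) = -0.106 pp.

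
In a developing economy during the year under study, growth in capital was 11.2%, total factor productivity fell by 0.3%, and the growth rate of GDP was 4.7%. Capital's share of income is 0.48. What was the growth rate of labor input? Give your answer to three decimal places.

Labor's share = 1 − 0.48 = 0.52.
gY = gA + 0.48×11.2 + 0.52×g.
0.52×g = 4.7 + 0.3 − 5.376 = -0.376.
g = -0.376 / 0.52 = -0.72308%.

-0.723%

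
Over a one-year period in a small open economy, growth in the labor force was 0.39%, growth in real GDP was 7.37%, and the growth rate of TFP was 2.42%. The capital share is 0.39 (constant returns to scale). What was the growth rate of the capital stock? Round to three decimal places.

Labor's share = 1 − 0.39 = 0.61.
gY = gA + 0.61×0.39 + 0.39×g.
0.39×g = 7.37 − 2.42 − 0.2379 = 4.7121.
g = 4.7121 / 0.39 = 12.08231%.

12.082%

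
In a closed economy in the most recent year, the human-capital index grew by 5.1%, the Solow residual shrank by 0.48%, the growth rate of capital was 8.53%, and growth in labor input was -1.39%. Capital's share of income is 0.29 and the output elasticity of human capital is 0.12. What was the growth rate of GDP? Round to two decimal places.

GDP grew 1.79%.

Labor's share = 1 − 0.29 − 0.12 = 0.59.
Capital: 0.29 × 8.53 = 2.4737 pp.
The human-capital index: 0.12 × 5.1 = 0.612 pp.
Labor input: 0.59 × (-1.39) = -0.8201 pp.
Output growth = -0.48 + 2.2656 = 1.7856%.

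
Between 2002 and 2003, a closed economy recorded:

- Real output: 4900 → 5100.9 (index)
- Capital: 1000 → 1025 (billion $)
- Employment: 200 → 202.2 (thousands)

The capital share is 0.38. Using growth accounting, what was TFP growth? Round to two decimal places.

TFP grew 2.47%.

Real output growth = (5100.9 − 4900) / 4900 = 4.1%.
Capital growth = (1025 − 1000) / 1000 = 2.5%.
Employment growth = (202.2 − 200) / 200 = 1.1%.
Labor's share = 1 − 0.38 = 0.62.
Capital: 0.38 × 2.5 = 0.95 pp.
Employment: 0.62 × 1.1 = 0.682 pp.
TFP growth = 4.1 − 1.632 = 2.468%.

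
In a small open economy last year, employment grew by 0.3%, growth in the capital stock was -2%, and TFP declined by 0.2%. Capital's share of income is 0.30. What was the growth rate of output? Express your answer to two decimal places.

Labor's share = 1 − 0.3 = 0.7.
The capital stock: 0.3 × (-2) = -0.6 pp.
Employment: 0.7 × 0.3 = 0.21 pp.
Output growth = -0.2 + (-0.39) = -0.59%.

-0.59%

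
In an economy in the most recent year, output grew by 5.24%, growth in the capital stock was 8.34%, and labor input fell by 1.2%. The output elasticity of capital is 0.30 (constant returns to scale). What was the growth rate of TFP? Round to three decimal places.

Labor's share = 1 − 0.3 = 0.7.
The capital stock: 0.3 × 8.34 = 2.502 pp.
Labor input: 0.7 × (-1.2) = -0.84 pp.
TFP growth = 5.24 − 1.662 = 3.578%.

3.578%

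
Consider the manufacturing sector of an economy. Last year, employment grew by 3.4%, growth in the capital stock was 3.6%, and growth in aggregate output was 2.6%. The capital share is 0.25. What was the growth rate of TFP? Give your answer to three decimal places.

Labor's share = 1 − 0.25 = 0.75.
The capital stock: 0.25 × 3.6 = 0.9 pp.
Employment: 0.75 × 3.4 = 2.55 pp.
TFP growth = 2.6 − 3.45 = -0.85%.

-0.850%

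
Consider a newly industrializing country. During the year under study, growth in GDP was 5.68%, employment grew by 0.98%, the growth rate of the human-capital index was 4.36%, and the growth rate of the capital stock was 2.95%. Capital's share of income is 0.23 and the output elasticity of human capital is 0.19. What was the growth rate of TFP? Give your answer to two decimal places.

Labor's share = 1 − 0.23 − 0.19 = 0.58.
The capital stock: 0.23 × 2.95 = 0.6785 pp.
The human-capital index: 0.19 × 4.36 = 0.8284 pp.
Employment: 0.58 × 0.98 = 0.5684 pp.
TFP growth = 5.68 − 2.0753 = 3.6047%.

3.60%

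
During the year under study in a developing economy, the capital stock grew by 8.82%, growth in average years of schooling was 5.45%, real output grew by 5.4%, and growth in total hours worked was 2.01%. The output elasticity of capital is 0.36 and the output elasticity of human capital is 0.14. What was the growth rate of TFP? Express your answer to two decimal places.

Labor's share = 1 − 0.36 − 0.14 = 0.5.
The capital stock: 0.36 × 8.82 = 3.1752 pp.
Average years of schooling: 0.14 × 5.45 = 0.763 pp.
Total hours worked: 0.5 × 2.01 = 1.005 pp.
TFP growth = 5.4 − 4.9432 = 0.4568%.

0.46%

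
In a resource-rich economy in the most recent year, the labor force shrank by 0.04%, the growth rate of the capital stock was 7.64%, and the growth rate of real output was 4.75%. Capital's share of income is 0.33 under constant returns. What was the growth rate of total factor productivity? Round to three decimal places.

2.256%

Labor's share = 1 − 0.33 = 0.67.
The capital stock: 0.33 × 7.64 = 2.5212 pp.
The labor force: 0.67 × (-0.04) = -0.0268 pp.
TFP growth = 4.75 − 2.4944 = 2.2556%.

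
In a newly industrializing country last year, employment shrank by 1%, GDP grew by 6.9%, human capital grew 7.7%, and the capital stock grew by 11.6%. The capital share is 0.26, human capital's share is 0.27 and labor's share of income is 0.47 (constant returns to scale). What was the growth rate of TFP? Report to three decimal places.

2.275%

Labor's share = 1 − 0.26 − 0.27 = 0.47.
The capital stock: 0.26 × 11.6 = 3.016 pp.
Human capital: 0.27 × 7.7 = 2.079 pp.
Employment: 0.47 × (-1) = -0.47 pp.
TFP growth = 6.9 − 4.625 = 2.275%.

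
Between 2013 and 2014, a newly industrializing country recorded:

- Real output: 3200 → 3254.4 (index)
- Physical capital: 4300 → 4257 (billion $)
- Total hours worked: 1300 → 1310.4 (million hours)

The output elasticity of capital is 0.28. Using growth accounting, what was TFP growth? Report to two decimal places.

1.40%

Real output growth = (3254.4 − 3200) / 3200 = 1.7%.
Physical capital growth = (4257 − 4300) / 4300 = -1%.
Total hours worked growth = (1310.4 − 1300) / 1300 = 0.8%.
Labor's share = 1 − 0.28 = 0.72.
Physical capital: 0.28 × (-1) = -0.28 pp.
Total hours worked: 0.72 × 0.8 = 0.576 pp.
TFP growth = 1.7 − 0.296 = 1.404%.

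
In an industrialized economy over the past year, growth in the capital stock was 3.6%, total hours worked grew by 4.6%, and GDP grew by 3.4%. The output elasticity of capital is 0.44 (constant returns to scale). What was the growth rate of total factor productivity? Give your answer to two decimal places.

-0.76%

Labor's share = 1 − 0.44 = 0.56.
The capital stock: 0.44 × 3.6 = 1.584 pp.
Total hours worked: 0.56 × 4.6 = 2.576 pp.
TFP growth = 3.4 − 4.16 = -0.76%.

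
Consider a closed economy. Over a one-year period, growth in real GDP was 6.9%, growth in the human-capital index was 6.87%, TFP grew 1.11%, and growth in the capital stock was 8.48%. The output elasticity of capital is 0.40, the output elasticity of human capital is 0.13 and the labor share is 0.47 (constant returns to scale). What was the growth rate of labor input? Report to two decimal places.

Labor's share = 1 − 0.4 − 0.13 = 0.47.
gY = gA + 0.4×8.48 + 0.13×6.87 + 0.47×g.
0.47×g = 6.9 − 1.11 − 4.2851 = 1.5049.
g = 1.5049 / 0.47 = 3.2019%.

3.20%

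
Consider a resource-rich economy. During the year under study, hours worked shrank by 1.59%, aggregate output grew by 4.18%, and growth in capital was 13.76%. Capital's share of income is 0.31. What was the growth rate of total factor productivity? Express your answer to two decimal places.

1.01%

Labor's share = 1 − 0.31 = 0.69.
Capital: 0.31 × 13.76 = 4.2656 pp.
Hours worked: 0.69 × (-1.59) = -1.0971 pp.
TFP growth = 4.18 − 3.1685 = 1.0115%.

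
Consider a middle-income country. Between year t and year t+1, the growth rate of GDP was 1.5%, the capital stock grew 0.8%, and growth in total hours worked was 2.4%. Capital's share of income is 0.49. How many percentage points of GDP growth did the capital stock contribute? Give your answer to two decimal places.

Contribution = share × growth = 0.49 × 0.8 = 0.392 pp.

0.39 percentage points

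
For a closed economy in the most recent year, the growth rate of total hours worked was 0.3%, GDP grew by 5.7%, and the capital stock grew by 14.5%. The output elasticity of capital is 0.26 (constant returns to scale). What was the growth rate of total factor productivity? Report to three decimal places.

1.708%

Labor's share = 1 − 0.26 = 0.74.
The capital stock: 0.26 × 14.5 = 3.77 pp.
Total hours worked: 0.74 × 0.3 = 0.222 pp.
TFP growth = 5.7 − 3.992 = 1.708%.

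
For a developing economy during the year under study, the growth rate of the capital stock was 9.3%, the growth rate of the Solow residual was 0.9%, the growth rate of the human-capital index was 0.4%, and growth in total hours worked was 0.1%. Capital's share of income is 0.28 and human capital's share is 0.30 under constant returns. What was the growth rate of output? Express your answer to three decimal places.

Output growth was 3.666%.

Labor's share = 1 − 0.28 − 0.3 = 0.42.
The capital stock: 0.28 × 9.3 = 2.604 pp.
The human-capital index: 0.3 × 0.4 = 0.12 pp.
Total hours worked: 0.42 × 0.1 = 0.042 pp.
Output growth = 0.9 + 2.766 = 3.666%.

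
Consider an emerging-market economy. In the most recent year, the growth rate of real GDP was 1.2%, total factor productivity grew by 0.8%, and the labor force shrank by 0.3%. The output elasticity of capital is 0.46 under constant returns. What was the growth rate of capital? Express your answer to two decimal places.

1.22%

Labor's share = 1 − 0.46 = 0.54.
gY = gA + 0.54×(-0.3) + 0.46×g.
0.46×g = 1.2 − 0.8 + 0.162 = 0.562.
g = 0.562 / 0.46 = 1.2217%.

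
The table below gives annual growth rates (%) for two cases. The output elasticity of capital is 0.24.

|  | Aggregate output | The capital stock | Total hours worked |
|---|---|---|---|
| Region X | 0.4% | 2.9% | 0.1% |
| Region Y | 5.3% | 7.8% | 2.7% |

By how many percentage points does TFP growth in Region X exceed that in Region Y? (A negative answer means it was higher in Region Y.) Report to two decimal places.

Labor's share = 1 − 0.24 = 0.76.
Region X: TFP = 0.4 − 0.696 − 0.076 = -0.372%.
Region Y: TFP = 5.3 − 1.872 − 2.052 = 1.376%.
Difference = -0.372 − (1.376) = -1.748 pp.

-1.75 percentage points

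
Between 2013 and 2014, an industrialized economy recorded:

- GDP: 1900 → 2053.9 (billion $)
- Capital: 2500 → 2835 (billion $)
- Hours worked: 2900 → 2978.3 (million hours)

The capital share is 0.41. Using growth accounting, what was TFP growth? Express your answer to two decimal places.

GDP growth = (2053.9 − 1900) / 1900 = 8.1%.
Capital growth = (2835 − 2500) / 2500 = 13.4%.
Hours worked growth = (2978.3 − 2900) / 2900 = 2.7%.
Labor's share = 1 − 0.41 = 0.59.
Capital: 0.41 × 13.4 = 5.494 pp.
Hours worked: 0.59 × 2.7 = 1.593 pp.
TFP growth = 8.1 − 7.087 = 1.013%.

1.01%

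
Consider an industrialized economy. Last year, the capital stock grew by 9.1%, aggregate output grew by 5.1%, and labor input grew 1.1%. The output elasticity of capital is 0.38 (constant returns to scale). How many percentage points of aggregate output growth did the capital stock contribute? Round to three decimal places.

3.458 percentage points

Contribution = share × growth = 0.38 × 9.1 = 3.458 pp.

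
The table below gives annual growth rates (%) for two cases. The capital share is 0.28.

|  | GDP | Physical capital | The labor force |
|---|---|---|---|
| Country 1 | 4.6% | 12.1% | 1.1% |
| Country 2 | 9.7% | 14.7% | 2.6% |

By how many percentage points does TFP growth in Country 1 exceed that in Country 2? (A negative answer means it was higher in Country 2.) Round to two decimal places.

Labor's share = 1 − 0.28 = 0.72.
Country 1: TFP = 4.6 − 3.388 − 0.792 = 0.42%.
Country 2: TFP = 9.7 − 4.116 − 1.872 = 3.712%.
Difference = 0.42 − (3.712) = -3.292 pp.

-3.29 percentage points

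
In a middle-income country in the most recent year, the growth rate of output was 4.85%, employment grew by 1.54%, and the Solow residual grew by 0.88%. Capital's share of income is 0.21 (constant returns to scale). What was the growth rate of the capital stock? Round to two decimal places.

The capital stock growth was 13.11%.

Labor's share = 1 − 0.21 = 0.79.
gY = gA + 0.79×1.54 + 0.21×g.
0.21×g = 4.85 − 0.88 − 1.2166 = 2.7534.
g = 2.7534 / 0.21 = 13.1114%.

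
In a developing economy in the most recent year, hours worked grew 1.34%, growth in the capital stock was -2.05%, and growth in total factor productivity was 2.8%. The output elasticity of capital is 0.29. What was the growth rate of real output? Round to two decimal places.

Real output grew 3.16%.

Labor's share = 1 − 0.29 = 0.71.
The capital stock: 0.29 × (-2.05) = -0.5945 pp.
Hours worked: 0.71 × 1.34 = 0.9514 pp.
Output growth = 2.8 + 0.3569 = 3.1569%.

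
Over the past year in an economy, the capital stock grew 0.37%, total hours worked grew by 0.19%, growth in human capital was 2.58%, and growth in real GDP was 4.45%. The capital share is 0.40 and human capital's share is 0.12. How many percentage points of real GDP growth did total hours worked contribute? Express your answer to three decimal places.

Labor's share = 1 − 0.4 − 0.12 = 0.48.
Contribution = share × growth = 0.48 × 0.19 = 0.0912 pp.

0.091 pp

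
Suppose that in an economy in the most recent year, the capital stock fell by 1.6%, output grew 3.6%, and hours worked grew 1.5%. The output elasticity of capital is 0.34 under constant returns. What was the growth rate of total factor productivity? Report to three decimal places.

3.154%

Labor's share = 1 − 0.34 = 0.66.
The capital stock: 0.34 × (-1.6) = -0.544 pp.
Hours worked: 0.66 × 1.5 = 0.99 pp.
TFP growth = 3.6 − 0.446 = 3.154%.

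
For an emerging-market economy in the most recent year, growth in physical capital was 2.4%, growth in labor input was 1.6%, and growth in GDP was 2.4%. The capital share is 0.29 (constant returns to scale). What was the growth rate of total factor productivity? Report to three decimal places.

Total factor productivity grew 0.568%.

Labor's share = 1 − 0.29 = 0.71.
Physical capital: 0.29 × 2.4 = 0.696 pp.
Labor input: 0.71 × 1.6 = 1.136 pp.
TFP growth = 2.4 − 1.832 = 0.568%.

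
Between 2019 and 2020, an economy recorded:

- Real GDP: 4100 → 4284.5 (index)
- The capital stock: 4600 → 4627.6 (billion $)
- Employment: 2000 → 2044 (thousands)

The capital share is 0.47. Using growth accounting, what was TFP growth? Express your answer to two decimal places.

Real GDP growth = (4284.5 − 4100) / 4100 = 4.5%.
The capital stock growth = (4627.6 − 4600) / 4600 = 0.6%.
Employment growth = (2044 − 2000) / 2000 = 2.2%.
Labor's share = 1 − 0.47 = 0.53.
The capital stock: 0.47 × 0.6 = 0.282 pp.
Employment: 0.53 × 2.2 = 1.166 pp.
TFP growth = 4.5 − 1.448 = 3.052%.

TFP grew 3.05%.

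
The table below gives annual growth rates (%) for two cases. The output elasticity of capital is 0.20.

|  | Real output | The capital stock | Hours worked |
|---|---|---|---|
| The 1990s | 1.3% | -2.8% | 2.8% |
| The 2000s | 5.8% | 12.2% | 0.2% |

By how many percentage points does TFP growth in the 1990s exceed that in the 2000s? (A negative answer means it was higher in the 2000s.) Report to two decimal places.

-3.58 percentage points

Labor's share = 1 − 0.2 = 0.8.
The 1990s: TFP = 1.3 + 0.56 − 2.24 = -0.38%.
The 2000s: TFP = 5.8 − 2.44 − 0.16 = 3.2%.
Difference = -0.38 − (3.2) = -3.58 pp.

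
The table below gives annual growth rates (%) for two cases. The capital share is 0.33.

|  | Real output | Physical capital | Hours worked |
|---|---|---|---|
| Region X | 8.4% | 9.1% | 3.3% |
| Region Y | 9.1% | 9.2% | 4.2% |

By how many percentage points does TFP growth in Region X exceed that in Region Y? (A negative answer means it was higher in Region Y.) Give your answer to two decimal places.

Labor's share = 1 − 0.33 = 0.67.
Region X: TFP = 8.4 − 3.003 − 2.211 = 3.186%.
Region Y: TFP = 9.1 − 3.036 − 2.814 = 3.25%.
Difference = 3.186 − (3.25) = -0.064 pp.

-0.06 percentage points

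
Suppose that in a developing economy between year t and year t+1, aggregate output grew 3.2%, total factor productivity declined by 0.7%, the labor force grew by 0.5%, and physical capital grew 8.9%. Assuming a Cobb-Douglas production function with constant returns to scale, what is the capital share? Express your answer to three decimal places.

α = 0.405

gY = gA + α·gK + (1−α)·gL, so gY − gA − gL = α(gK − gL).
3.2 + 0.7 − 0.5 = α × (8.9 − 0.5).
3.4 = 8.4 α, so α = 0.40476.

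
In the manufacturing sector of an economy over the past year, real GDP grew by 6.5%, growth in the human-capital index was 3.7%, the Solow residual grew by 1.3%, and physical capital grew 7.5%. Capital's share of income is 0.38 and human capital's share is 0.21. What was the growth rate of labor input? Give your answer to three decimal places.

Labor's share = 1 − 0.38 − 0.21 = 0.41.
gY = gA + 0.38×7.5 + 0.21×3.7 + 0.41×g.
0.41×g = 6.5 − 1.3 − 3.627 = 1.573.
g = 1.573 / 0.41 = 3.83659%.

3.837%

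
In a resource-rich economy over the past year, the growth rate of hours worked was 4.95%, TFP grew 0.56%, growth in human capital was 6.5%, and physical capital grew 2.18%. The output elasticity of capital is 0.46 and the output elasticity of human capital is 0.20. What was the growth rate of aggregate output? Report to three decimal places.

Labor's share = 1 − 0.46 − 0.2 = 0.34.
Physical capital: 0.46 × 2.18 = 1.0028 pp.
Human capital: 0.2 × 6.5 = 1.3 pp.
Hours worked: 0.34 × 4.95 = 1.683 pp.
Output growth = 0.56 + 3.9858 = 4.5458%.

4.546%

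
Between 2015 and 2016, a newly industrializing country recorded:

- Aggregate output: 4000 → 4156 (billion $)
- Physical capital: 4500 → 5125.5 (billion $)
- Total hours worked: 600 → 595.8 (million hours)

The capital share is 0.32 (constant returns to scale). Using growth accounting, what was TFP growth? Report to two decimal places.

-0.07%

Aggregate output growth = (4156 − 4000) / 4000 = 3.9%.
Physical capital growth = (5125.5 − 4500) / 4500 = 13.9%.
Total hours worked growth = (595.8 − 600) / 600 = -0.7%.
Labor's share = 1 − 0.32 = 0.68.
Physical capital: 0.32 × 13.9 = 4.448 pp.
Total hours worked: 0.68 × (-0.7) = -0.476 pp.
TFP growth = 3.9 − 3.972 = -0.072%.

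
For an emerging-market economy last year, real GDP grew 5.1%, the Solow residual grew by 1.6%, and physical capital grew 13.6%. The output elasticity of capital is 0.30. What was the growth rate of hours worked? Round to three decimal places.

Labor's share = 1 − 0.3 = 0.7.
gY = gA + 0.3×13.6 + 0.7×g.
0.7×g = 5.1 − 1.6 − 4.08 = -0.58.
g = -0.58 / 0.7 = -0.82857%.

-0.829%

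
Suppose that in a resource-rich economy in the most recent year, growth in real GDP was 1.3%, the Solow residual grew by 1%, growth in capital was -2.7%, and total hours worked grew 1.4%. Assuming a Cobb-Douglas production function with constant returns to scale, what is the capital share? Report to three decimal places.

The capital share is 0.268.

gY = gA + α·gK + (1−α)·gL, so gY − gA − gL = α(gK − gL).
1.3 − 1 − 1.4 = α × (-2.7 − 1.4).
-1.1 = -4.1 α, so α = 0.26829.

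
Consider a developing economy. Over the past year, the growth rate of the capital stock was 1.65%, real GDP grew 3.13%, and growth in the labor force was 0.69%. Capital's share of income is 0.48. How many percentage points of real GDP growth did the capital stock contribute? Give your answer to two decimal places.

Contribution = share × growth = 0.48 × 1.65 = 0.792 pp.

0.79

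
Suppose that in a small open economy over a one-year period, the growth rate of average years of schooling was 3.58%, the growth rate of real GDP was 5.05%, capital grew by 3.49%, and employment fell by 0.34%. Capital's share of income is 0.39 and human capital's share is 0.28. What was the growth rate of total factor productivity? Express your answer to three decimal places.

Total factor productivity grew 2.799%.

Labor's share = 1 − 0.39 − 0.28 = 0.33.
Capital: 0.39 × 3.49 = 1.3611 pp.
Average years of schooling: 0.28 × 3.58 = 1.0024 pp.
Employment: 0.33 × (-0.34) = -0.1122 pp.
TFP growth = 5.05 − 2.2513 = 2.7987%.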